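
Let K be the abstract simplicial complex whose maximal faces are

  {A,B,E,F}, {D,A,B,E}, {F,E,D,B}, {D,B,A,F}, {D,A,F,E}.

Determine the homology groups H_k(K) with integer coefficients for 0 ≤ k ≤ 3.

H_0 = Z,  H_1 = 0,  H_2 = 0,  H_3 = Z.

We work with the vertex ordering A < B < D < E < F. The simplices of K, each written with vertices in increasing order, are:

  0-simplices (5): A, B, D, E, F
  1-simplices (10): AB, AD, AE, AF, BD, BE, BF, DE, DF, EF
  2-simplices (10): ABD, ABE, ABF, ADE, ADF, AEF, BDE, BDF, BEF, DEF
  3-simplices (5): ABDE, ABDF, ABEF, ADEF, BDEF

giving chain groups C_0 ≅ Z^5, C_1 ≅ Z^10, C_2 ≅ Z^10, C_3 ≅ Z^5.

∂_1: C_1 → C_0 is given by ∂[p,q] = [q] − [p].
This gives a 5×10 integer matrix of rank 4; reducing to Smith normal form yields diagonal entries (1,1,1,1).

The boundary map ∂_2: C_2 → C_1 maps a triangle to the signed sum of its edges. For instance
  ∂ABF = BF − AF + AB,
  ∂ADF = DF − AF + AD.
The 10×10 boundary matrix has rank 6 and Smith normal form diag(1,1,1,1,1,1).

Boundary ∂_3: C_3 → C_2 sends each 3-simplex σ to the alternating sum Σ_i (−1)^i (σ with its i-th vertex removed). For instance
  ∂ADEF = DEF − AEF + ADF − ADE,
  ∂ABDF = BDF − ADF + ABF − ABD.
This gives a 10×5 integer matrix of rank 4; reducing to Smith normal form yields diagonal entries (1,1,1,1).

Now H_k = ker ∂_k / im ∂_{k+1}, so:

  H_0: rank C_0 − rank ∂_1 = 5 − 4 = 1, and the invariant factors of ∂_1 are all 1, so H_0 = Z.
  H_1: rank ker ∂_1 − rank ∂_2 = (10 − 4) − 6 = 0, and the invariant factors of ∂_2 are all 1, so H_1 = 0.
  H_2: rank ker ∂_2 − rank ∂_3 = (10 − 6) − 4 = 0, and the invariant factors of ∂_3 are all 1, so H_2 = 0.
  H_3: rank ker ∂_3 − rank ∂_4 = (5 − 4) − 0 = 1, and there is no ∂_4, so H_3 = Z.

As a check, the Euler characteristic is 5 − 10 + 10 − 5 = 0, which agrees with 1 − 0 + 0 − 1 = 0.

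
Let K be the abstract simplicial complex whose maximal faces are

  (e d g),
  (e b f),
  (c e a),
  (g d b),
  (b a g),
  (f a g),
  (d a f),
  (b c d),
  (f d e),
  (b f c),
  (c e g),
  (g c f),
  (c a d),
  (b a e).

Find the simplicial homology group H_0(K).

K has 7 vertices, 21 edges, 14 triangles.
rank ∂_0 = 0, rank ∂_1 = 6 ⇒ b_0 = 7 − 0 − 6 = 1; all invariant factors of ∂_1 are 1 so no torsion. So H_0 ≅ Z.

H_0 ≅ Z.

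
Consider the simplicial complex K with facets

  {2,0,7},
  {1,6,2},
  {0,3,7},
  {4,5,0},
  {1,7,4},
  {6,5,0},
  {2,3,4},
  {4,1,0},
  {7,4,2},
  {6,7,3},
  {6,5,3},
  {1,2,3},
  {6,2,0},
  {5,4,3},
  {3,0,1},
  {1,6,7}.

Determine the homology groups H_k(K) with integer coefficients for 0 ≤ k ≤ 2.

Take the total order 0 < 1 < 2 < 3 < 4 < 5 < 6 < 7 on the vertex set. Then K (dimension 2) consists of the simplices:

  0-simplices (8): [0], [1], [2], [3], [4], [5], [6], [7]
  1-simplices (24): (24 of them)
  2-simplices (16): [0,1,3], [0,1,4], [0,2,6], [0,2,7], [0,3,7], [0,4,5], [0,5,6], [1,2,3], [1,2,6], [1,4,7], [1,6,7], [2,3,4], [2,4,7], [3,4,5], [3,5,6], [3,6,7]

Hence C_0 ≅ Z^8, C_1 ≅ Z^24, C_2 ≅ Z^16.

Boundary ∂_1: C_1 → C_0 is given by ∂[p,q] = [q] − [p].
This gives a 8×24 integer matrix of rank 7; reducing to Smith normal form yields diagonal entries (1,1,1,1,1,1,1).

The boundary map ∂_2: C_2 → C_1 maps a triangle to the signed sum of its edges. For instance
  ∂[1,2,6] = [2,6] − [1,6] + [1,2],
  ∂[3,4,5] = [4,5] − [3,5] + [3,4].
As a 24×16 matrix over Z this has rank 15, with invariant factors (1,1,1,1,1,1,1,1,1,1,1,1,1,1,1).

Now H_k = ker ∂_k / im ∂_{k+1}, so:

  H_0: rank C_0 − rank ∂_1 = 8 − 7 = 1, and the invariant factors of ∂_1 are all 1, so H_0 ≅ Z.
  H_1: rank ker ∂_1 − rank ∂_2 = (24 − 7) − 15 = 2, and the invariant factors of ∂_2 are all 1, so H_1 ≅ Z^2.
  H_2: rank ker ∂_2 − rank ∂_3 = (16 − 15) − 0 = 1, and there is no ∂_3, so H_2 ≅ Z.

H_0 ≅ Z,  H_1 ≅ Z^2,  H_2 ≅ Z.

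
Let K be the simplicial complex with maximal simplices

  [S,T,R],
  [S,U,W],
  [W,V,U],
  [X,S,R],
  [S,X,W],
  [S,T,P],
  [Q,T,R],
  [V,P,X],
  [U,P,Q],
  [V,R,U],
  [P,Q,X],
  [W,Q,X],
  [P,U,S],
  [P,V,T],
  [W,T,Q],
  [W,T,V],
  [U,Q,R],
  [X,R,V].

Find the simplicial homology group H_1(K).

H_1 = Z^2.

Take the total order P < Q < R < S < T < U < V < W < X on the vertex set. Then K (dimension 2) consists of the simplices:

  0-simplices (9): P, Q, R, S, T, U, V, W, X
  1-simplices (27): PQ, PS, PT, PU, PV, PX, QR, QT, QU, QW, QX, RS, RT, RU, RV, RX, ST, SU, SW, SX, TV, TW, UV, UW, VW, VX, WX
  2-simplices (18): PQU, PQX, PST, PSU, PTV, PVX, QRT, QRU, QTW, QWX, RST, RSX, RUV, RVX, SUW, SWX, TVW, UVW

so the chain groups are C_0 ≅ Z^9, C_1 ≅ Z^27, C_2 ≅ Z^18.

∂_1: C_1 → C_0 maps an edge to its endpoints' difference, ∂[p,q] = q − p. For instance
  ∂PT = T − P.
This gives a 9×27 integer matrix of rank 8; reducing to Smith normal form yields diagonal entries (1,1,1,1,1,1,1,1).

The boundary map ∂_2: C_2 → C_1 maps a triangle to the signed sum of its edges. For instance
  ∂UVW = VW − UW + UV,
  ∂TVW = VW − TW + TV.
The 27×18 boundary matrix has rank 17 and Smith normal form diag(1,1,1,1,1,1,1,1,1,1,1,1,1,1,1,1,1).

Computing H_k = (kernel of ∂_k) / (image of ∂_{k+1}):

  H_1: rank ker ∂_1 − rank ∂_2 = (27 − 8) − 17 = 2, and the invariant factors of ∂_2 are all 1, so H_1 ≅ Z^2.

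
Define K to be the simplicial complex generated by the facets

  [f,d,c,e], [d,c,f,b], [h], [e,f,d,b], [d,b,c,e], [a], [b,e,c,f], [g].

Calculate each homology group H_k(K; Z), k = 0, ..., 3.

Take the total order a < b < c < d < e < f < g < h on the vertex set. Then K (dimension 3) consists of the simplices:

  0-simplices (8): a, b, c, d, e, f, g, h
  1-simplices (10): bc, bd, be, bf, cd, ce, cf, de, df, ef
  2-simplices (10): bcd, bce, bcf, bde, bdf, bef, cde, cdf, cef, def
  3-simplices (5): bcde, bcdf, bcef, bdef, cdef

Hence C_0 ≅ Z^8, C_1 ≅ Z^10, C_2 ≅ Z^10, C_3 ≅ Z^5.

The boundary map ∂_1: C_1 → C_0 is given by ∂[p,q] = [q] − [p].
The 8×10 boundary matrix has rank 4 and Smith normal form diag(1,1,1,1).

Boundary ∂_2: C_2 → C_1 sends each 2-simplex [p,q,r] to [q,r] − [p,r] + [p,q]. For instance
  ∂bce = ce − be + bc,
  ∂cde = de − ce + cd.
This gives a 10×10 integer matrix of rank 6; reducing to Smith normal form yields diagonal entries (1,1,1,1,1,1).

Boundary ∂_3: C_3 → C_2 sends each 3-simplex σ to the alternating sum Σ_i (−1)^i (σ with its i-th vertex removed). For instance
  ∂bcef = cef − bef + bcf − bce,
  ∂bcde = cde − bde + bce − bcd.
The 10×5 boundary matrix has rank 4 and Smith normal form diag(1,1,1,1).

Reading off H_k = ker ∂_k / im ∂_{k+1}:

  H_0: rank C_0 − rank ∂_1 = 8 − 4 = 4, and the invariant factors of ∂_1 are all 1, so H_0 ≅ Z^4.
  H_1: rank ker ∂_1 − rank ∂_2 = (10 − 4) − 6 = 0, and the invariant factors of ∂_2 are all 1, so H_1 ≅ 0.
  H_2: rank ker ∂_2 − rank ∂_3 = (10 − 6) − 4 = 0, and the invariant factors of ∂_3 are all 1, so H_2 ≅ 0.
  H_3: rank ker ∂_3 − rank ∂_4 = (5 − 4) − 0 = 1, and there is no ∂_4, so H_3 ≅ Z.

As a check, the Euler characteristic is 8 − 10 + 10 − 5 = 3, which agrees with 4 − 0 + 0 − 1 = 3.

H_0 ≅ Z^4,  H_1 = 0,  H_2 = 0,  H_3 ≅ Z.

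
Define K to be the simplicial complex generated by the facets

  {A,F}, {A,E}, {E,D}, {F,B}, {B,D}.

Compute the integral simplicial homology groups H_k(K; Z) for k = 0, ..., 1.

Order the vertices as A < B < D < E < F. Listing each simplex with vertices in this order, K has dimension 1 with simplices:

  0-simplices (5): A, B, D, E, F
  1-simplices (5): AE, AF, BD, BF, DE

Hence C_0 ≅ Z^5, C_1 ≅ Z^5.

Boundary ∂_1: C_1 → C_0 is given by ∂[p,q] = [q] − [p].
The resulting 5×5 matrix has rank 4, and its Smith normal form has invariant factors (1,1,1,1).

Now H_k = ker ∂_k / im ∂_{k+1}, so:

  H_0: rank C_0 − rank ∂_1 = 5 − 4 = 1, and the invariant factors of ∂_1 are all 1, so H_0 ≅ Z.
  H_1: rank ker ∂_1 − rank ∂_2 = (5 − 4) − 0 = 1, and there is no ∂_2, so H_1 ≅ Z.

As a check, the Euler characteristic is 5 − 5 = 0, which agrees with 1 − 1 = 0.
(K is a triangulation of the circle S^1.)

H_0 ≅ Z,  H_1 ≅ Z.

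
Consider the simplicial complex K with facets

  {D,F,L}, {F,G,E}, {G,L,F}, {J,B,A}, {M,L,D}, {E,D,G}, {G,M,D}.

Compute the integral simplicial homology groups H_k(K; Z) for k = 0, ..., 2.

H_0 = Z^2,  H_1 = Z,  H_2 = 0.

Take the total order A < B < D < E < F < G < J < L < M on the vertex set. Then K (dimension 2) consists of the simplices:

  0-simplices (9): A, B, D, E, F, G, J, L, M
  1-simplices (15): AB, AJ, BJ, DE, DF, DG, DL, DM, EF, EG, FG, FL, GL, GM, LM
  2-simplices (7): ABJ, DEG, DFL, DGM, DLM, EFG, FGL

Hence C_0 ≅ Z^9, C_1 ≅ Z^15, C_2 ≅ Z^7.

∂_1: C_1 → C_0 sends each edge [p,q] (with p < q) to q − p. For instance
  ∂DE = E − D.
The resulting 9×15 matrix has rank 7, and its Smith normal form has invariant factors (1,1,1,1,1,1,1).

The boundary map ∂_2: C_2 → C_1 acts by ∂[p,q,r] = [q,r] − [p,r] + [p,q]. For instance
  ∂FGL = GL − FL + FG,
  ∂DEG = EG − DG + DE.
As a 15×7 matrix over Z this has rank 7, with invariant factors (1,1,1,1,1,1,1).

Computing H_k = (kernel of ∂_k) / (image of ∂_{k+1}):

  H_0: rank C_0 − rank ∂_1 = 9 − 7 = 2, and the invariant factors of ∂_1 are all 1, so H_0 = Z^2.
  H_1: rank ker ∂_1 − rank ∂_2 = (15 − 7) − 7 = 1, and the invariant factors of ∂_2 are all 1, so H_1 = Z.
  H_2: rank ker ∂_2 − rank ∂_3 = (7 − 7) − 0 = 0, and there is no ∂_3, so H_2 = 0.

(K is a triangulation of the disjoint union of the cylinder S^1 x I and the 2-simplex.)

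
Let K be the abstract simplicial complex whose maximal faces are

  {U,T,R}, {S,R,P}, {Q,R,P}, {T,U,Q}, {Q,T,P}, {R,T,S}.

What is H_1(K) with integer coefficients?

Order the vertices as P < Q < R < S < T < U. Listing each simplex with vertices in this order, K has dimension 2 with simplices:

  0-simplices (6): P, Q, R, S, T, U
  1-simplices (12): PQ, PR, PS, PT, QR, QT, QU, RS, RT, RU, ST, TU
  2-simplices (6): PQR, PQT, PRS, QTU, RST, RTU

Hence C_0 ≅ Z^6, C_1 ≅ Z^12, C_2 ≅ Z^6.

Boundary ∂_1: C_1 → C_0 sends each edge [p,q] (with p < q) to q − p. For instance
  ∂ST = T − S.
The 6×12 boundary matrix has rank 5 and Smith normal form diag(1,1,1,1,1).

The boundary map ∂_2: C_2 → C_1 maps a triangle to the signed sum of its edges. For instance
  ∂PRS = RS − PS + PR,
  ∂RST = ST − RT + RS.
The resulting 12×6 matrix has rank 6, and its Smith normal form has invariant factors (1,1,1,1,1,1).

Now H_k = ker ∂_k / im ∂_{k+1}, so:

  H_1: rank ker ∂_1 − rank ∂_2 = (12 − 5) − 6 = 1, and the invariant factors of ∂_2 are all 1, so H_1 = Z.

(K is a triangulation of the cylinder S^1 x I.)

H_1 ≅ Z.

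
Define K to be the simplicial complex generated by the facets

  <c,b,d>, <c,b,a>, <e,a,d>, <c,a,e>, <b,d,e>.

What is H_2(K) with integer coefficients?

K has 5 vertices, 10 edges, 5 triangles.
rank ∂_2 = 5, rank ∂_3 = 0 ⇒ b_2 = 5 − 5 − 0 = 0. So H_2 = 0.

H_2 ≅ 0.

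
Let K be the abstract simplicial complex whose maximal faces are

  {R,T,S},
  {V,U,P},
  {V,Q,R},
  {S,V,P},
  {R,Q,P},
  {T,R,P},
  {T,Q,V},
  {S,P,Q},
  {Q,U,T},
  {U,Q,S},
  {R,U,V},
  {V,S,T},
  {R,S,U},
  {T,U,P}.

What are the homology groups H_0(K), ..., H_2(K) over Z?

H_0 ≅ Z,  H_1 ≅ Z^2,  H_2 ≅ Z.

Order the vertices as P < Q < R < S < T < U < V. Listing each simplex with vertices in this order, K has dimension 2 with simplices:

  0-simplices (7): P, Q, R, S, T, U, V
  1-simplices (21): PQ, PR, PS, PT, PU, PV, QR, QS, QT, QU, QV, RS, RT, RU, RV, ST, SU, SV, TU, TV, UV
  2-simplices (14): PQR, PQS, PRT, PSV, PTU, PUV, QRV, QSU, QTU, QTV, RST, RSU, RUV, STV

giving chain groups C_0 ≅ Z^7, C_1 ≅ Z^21, C_2 ≅ Z^14.

∂_1: C_1 → C_0 sends each edge [p,q] (with p < q) to q − p. For instance
  ∂PR = R − P.
The 7×21 boundary matrix has rank 6 and Smith normal form diag(1,1,1,1,1,1).

The boundary map ∂_2: C_2 → C_1 acts by ∂[p,q,r] = [q,r] − [p,r] + [p,q]. For instance
  ∂QRV = RV − QV + QR,
  ∂PQS = QS − PS + PQ.
This gives a 21×14 integer matrix of rank 13; reducing to Smith normal form yields diagonal entries (1,1,1,1,1,1,1,1,1,1,1,1,1).

Now H_k = ker ∂_k / im ∂_{k+1}, so:

  H_0: rank C_0 − rank ∂_1 = 7 − 6 = 1, and the invariant factors of ∂_1 are all 1, so H_0 ≅ Z.
  H_1: rank ker ∂_1 − rank ∂_2 = (21 − 6) − 13 = 2, and the invariant factors of ∂_2 are all 1, so H_1 ≅ Z^2.
  H_2: rank ker ∂_2 − rank ∂_3 = (14 − 13) − 0 = 1, and there is no ∂_3, so H_2 ≅ Z.

As a check, the Euler characteristic is 7 − 21 + 14 = 0, which agrees with 1 − 2 + 1 = 0.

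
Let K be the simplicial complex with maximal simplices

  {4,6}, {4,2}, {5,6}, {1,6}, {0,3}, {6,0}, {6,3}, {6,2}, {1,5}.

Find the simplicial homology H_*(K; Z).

Order the vertices as 0 < 1 < 2 < 3 < 4 < 5 < 6. Listing each simplex with vertices in this order, K has dimension 1 with simplices:

  0-simplices (7): [0], [1], [2], [3], [4], [5], [6]
  1-simplices (9): [0,3], [0,6], [1,5], [1,6], [2,4], [2,6], [3,6], [4,6], [5,6]

Hence C_0 ≅ Z^7, C_1 ≅ Z^9.

∂_1: C_1 → C_0 is given by ∂[p,q] = [q] − [p].
As a 7×9 matrix over Z this has rank 6, with invariant factors (1,1,1,1,1,1).

Now H_k = ker ∂_k / im ∂_{k+1}, so:

  H_0: rank C_0 − rank ∂_1 = 7 − 6 = 1, and the invariant factors of ∂_1 are all 1, so H_0 = Z.
  H_1: rank ker ∂_1 − rank ∂_2 = (9 − 6) − 0 = 3, and there is no ∂_2, so H_1 = Z^3.

As a check, the Euler characteristic is 7 − 9 = -2, which agrees with 1 − 3 = -2.

H_0 ≅ Z,  H_1 ≅ Z^3.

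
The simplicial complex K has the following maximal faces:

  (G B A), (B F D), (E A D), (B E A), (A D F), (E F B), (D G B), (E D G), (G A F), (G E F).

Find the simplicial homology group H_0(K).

H_0 = Z.

Order the vertices as A < B < D < E < F < G. Listing each simplex with vertices in this order, K has dimension 2 with simplices:

  0-simplices (6): A, B, D, E, F, G
  1-simplices (15): AB, AD, AE, AF, AG, BD, BE, BF, BG, DE, DF, DG, EF, EG, FG
  2-simplices (10): ABE, ABG, ADE, ADF, AFG, BDF, BDG, BEF, DEG, EFG

Hence C_0 ≅ Z^6, C_1 ≅ Z^15, C_2 ≅ Z^10.

The boundary map ∂_1: C_1 → C_0 sends each edge [p,q] (with p < q) to q − p. For instance
  ∂AF = F − A.
This gives a 6×15 integer matrix of rank 5; reducing to Smith normal form yields diagonal entries (1,1,1,1,1).

The boundary map ∂_2: C_2 → C_1 maps a triangle to the signed sum of its edges. For instance
  ∂EFG = FG − EG + EF,
  ∂BEF = EF − BF + BE.
The 15×10 boundary matrix has rank 10 and Smith normal form diag(1,1,1,1,1,1,1,1,1,2).

Reading off H_k = ker ∂_k / im ∂_{k+1}:

  H_0: rank C_0 − rank ∂_1 = 6 − 5 = 1, and the invariant factors of ∂_1 are all 1, so H_0 ≅ Z.

(K is a triangulation of the real projective plane RP^2.)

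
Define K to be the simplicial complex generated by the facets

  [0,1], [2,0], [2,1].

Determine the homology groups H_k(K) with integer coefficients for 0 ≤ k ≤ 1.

H_0 ≅ Z,  H_1 ≅ Z.

Take the total order 0 < 1 < 2 on the vertex set. Then K (dimension 1) consists of the simplices:

  0-simplices (3): [0], [1], [2]
  1-simplices (3): [0,1], [0,2], [1,2]

so the chain groups are C_0 ≅ Z^3, C_1 ≅ Z^3.

The boundary map ∂_1: C_1 → C_0 sends each edge [p,q] (with p < q) to q − p. For instance
  ∂[0,1] = [1] − [0].
This gives a 3×3 integer matrix of rank 2; reducing to Smith normal form yields diagonal entries (1,1).

From H_k ≅ ker(∂_k) / im(∂_{k+1}) we obtain:

  H_0: rank C_0 − rank ∂_1 = 3 − 2 = 1, and the invariant factors of ∂_1 are all 1, so H_0 = Z.
  H_1: rank ker ∂_1 − rank ∂_2 = (3 − 2) − 0 = 1, and there is no ∂_2, so H_1 = Z.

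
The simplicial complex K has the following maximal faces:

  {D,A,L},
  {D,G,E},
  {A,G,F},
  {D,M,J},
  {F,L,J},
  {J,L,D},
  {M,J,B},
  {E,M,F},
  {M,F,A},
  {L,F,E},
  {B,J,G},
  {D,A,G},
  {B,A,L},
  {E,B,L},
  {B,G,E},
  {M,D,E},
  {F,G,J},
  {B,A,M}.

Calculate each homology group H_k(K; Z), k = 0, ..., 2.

We work with the vertex ordering A < B < D < E < F < G < J < L < M. The simplices of K, each written with vertices in increasing order, are:

  0-simplices (9): A, B, D, E, F, G, J, L, M
  1-simplices (27): AB, AD, AF, AG, AL, AM, BE, BG, BJ, BL, BM, DE, DG, DJ, DL, DM, EF, EG, EL, EM, FG, FJ, FL, FM, GJ, JL, JM
  2-simplices (18): ABL, ABM, ADG, ADL, AFG, AFM, BEG, BEL, BGJ, BJM, DEG, DEM, DJL, DJM, EFL, EFM, FGJ, FJL

giving chain groups C_0 ≅ Z^9, C_1 ≅ Z^27, C_2 ≅ Z^18.

Boundary ∂_1: C_1 → C_0 maps an edge to its endpoints' difference, ∂[p,q] = q − p.
This gives a 9×27 integer matrix of rank 8; reducing to Smith normal form yields diagonal entries (1,1,1,1,1,1,1,1).

Boundary ∂_2: C_2 → C_1 maps a triangle to the signed sum of its edges. For instance
  ∂ABM = BM − AM + AB,
  ∂EFM = FM − EM + EF.
The resulting 27×18 matrix has rank 17, and its Smith normal form has invariant factors (1,1,1,1,1,1,1,1,1,1,1,1,1,1,1,1,1).

From H_k ≅ ker(∂_k) / im(∂_{k+1}) we obtain:

  H_0: rank C_0 − rank ∂_1 = 9 − 8 = 1, and the invariant factors of ∂_1 are all 1, so H_0 ≅ Z.
  H_1: rank ker ∂_1 − rank ∂_2 = (27 − 8) − 17 = 2, and the invariant factors of ∂_2 are all 1, so H_1 ≅ Z^2.
  H_2: rank ker ∂_2 − rank ∂_3 = (18 − 17) − 0 = 1, and there is no ∂_3, so H_2 ≅ Z.

(K is a triangulation of the torus T^2.)

H_0 = Z,  H_1 = Z^2,  H_2 = Z.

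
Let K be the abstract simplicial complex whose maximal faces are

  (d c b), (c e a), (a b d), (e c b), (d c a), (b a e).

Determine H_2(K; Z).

H_2 = Z.

Order the vertices as a < b < c < d < e. Listing each simplex with vertices in this order, K has dimension 2 with simplices:

  0-simplices (5): a, b, c, d, e
  1-simplices (9): ab, ac, ad, ae, bc, bd, be, cd, ce
  2-simplices (6): abd, abe, acd, ace, bcd, bce

so the chain groups are C_0 ≅ Z^5, C_1 ≅ Z^9, C_2 ≅ Z^6.

The boundary map ∂_1: C_1 → C_0 maps an edge to its endpoints' difference, ∂[p,q] = q − p. For instance
  ∂ab = b − a.
As a 5×9 matrix over Z this has rank 4, with invariant factors (1,1,1,1).

The boundary map ∂_2: C_2 → C_1 maps a triangle to the signed sum of its edges. For instance
  ∂ace = ce − ae + ac,
  ∂bcd = cd − bd + bc.
The 9×6 boundary matrix has rank 5 and Smith normal form diag(1,1,1,1,1).

Reading off H_k = ker ∂_k / im ∂_{k+1}:

  H_2: rank ker ∂_2 − rank ∂_3 = (6 − 5) − 0 = 1, and there is no ∂_3, so H_2 ≅ Z.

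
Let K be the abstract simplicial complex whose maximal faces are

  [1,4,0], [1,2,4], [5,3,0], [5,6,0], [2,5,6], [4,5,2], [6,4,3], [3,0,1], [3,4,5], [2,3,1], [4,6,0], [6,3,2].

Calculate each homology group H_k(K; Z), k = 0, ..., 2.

Order the vertices as 0 < 1 < 2 < 3 < 4 < 5 < 6. Listing each simplex with vertices in this order, K has dimension 2 with simplices:

  0-simplices (7): [0], [1], [2], [3], [4], [5], [6]
  1-simplices (18): [0,1], [0,3], [0,4], [0,5], [0,6], [1,2], [1,3], [1,4], [2,3], [2,4], [2,5], [2,6], [3,4], [3,5], [3,6], [4,5], [4,6], [5,6]
  2-simplices (12): [0,1,3], [0,1,4], [0,3,5], [0,4,6], [0,5,6], [1,2,3], [1,2,4], [2,3,6], [2,4,5], [2,5,6], [3,4,5], [3,4,6]

Hence C_0 ≅ Z^7, C_1 ≅ Z^18, C_2 ≅ Z^12.

The boundary map ∂_1: C_1 → C_0 sends each edge [p,q] (with p < q) to q − p.
The resulting 7×18 matrix has rank 6, and its Smith normal form has invariant factors (1,1,1,1,1,1).

Boundary ∂_2: C_2 → C_1 sends each 2-simplex [p,q,r] to [q,r] − [p,r] + [p,q]. For instance
  ∂[0,3,5] = [3,5] − [0,5] + [0,3],
  ∂[2,4,5] = [4,5] − [2,5] + [2,4].
The resulting 18×12 matrix has rank 12, and its Smith normal form has invariant factors (1,1,1,1,1,1,1,1,1,1,1,2).

Computing H_k = (kernel of ∂_k) / (image of ∂_{k+1}):

  H_0: rank C_0 − rank ∂_1 = 7 − 6 = 1, and the invariant factors of ∂_1 are all 1, so H_0 = Z.
  H_1: rank ker ∂_1 − rank ∂_2 = (18 − 6) − 12 = 0, and ∂_2 has invariant factor 2 > 1, so H_1 = Z/2.
  H_2: rank ker ∂_2 − rank ∂_3 = (12 − 12) − 0 = 0, and there is no ∂_3, so H_2 = 0.

As a check, the Euler characteristic is 7 − 18 + 12 = 1, which agrees with 1 − 0 + 0 = 1.

H_0 ≅ Z,  H_1 ≅ Z/2,  H_2 = 0.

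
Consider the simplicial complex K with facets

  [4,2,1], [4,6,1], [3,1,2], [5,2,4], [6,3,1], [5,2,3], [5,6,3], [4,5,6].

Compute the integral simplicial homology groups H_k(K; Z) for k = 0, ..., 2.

Fix the vertex order 1 < 2 < 3 < 4 < 5 < 6 and write every simplex with vertices in increasing order. Then dim K = 2 and the simplices of K are:

  0-simplices (6): [1], [2], [3], [4], [5], [6]
  1-simplices (12): [1,2], [1,3], [1,4], [1,6], [2,3], [2,4], [2,5], [3,5], [3,6], [4,5], [4,6], [5,6]
  2-simplices (8): [1,2,3], [1,2,4], [1,3,6], [1,4,6], [2,3,5], [2,4,5], [3,5,6], [4,5,6]

Hence C_0 ≅ Z^6, C_1 ≅ Z^12, C_2 ≅ Z^8.

∂_1: C_1 → C_0 is given by ∂[p,q] = [q] − [p]. For instance
  ∂[2,4] = [4] − [2].
The resulting 6×12 matrix has rank 5, and its Smith normal form has invariant factors (1,1,1,1,1).

The boundary map ∂_2: C_2 → C_1 acts by ∂[p,q,r] = [q,r] − [p,r] + [p,q]. For instance
  ∂[2,4,5] = [4,5] − [2,5] + [2,4],
  ∂[1,2,3] = [2,3] − [1,3] + [1,2].
This gives a 12×8 integer matrix of rank 7; reducing to Smith normal form yields diagonal entries (1,1,1,1,1,1,1).

From H_k ≅ ker(∂_k) / im(∂_{k+1}) we obtain:

  H_0: rank C_0 − rank ∂_1 = 6 − 5 = 1, and the invariant factors of ∂_1 are all 1, so H_0 = Z.
  H_1: rank ker ∂_1 − rank ∂_2 = (12 − 5) − 7 = 0, and the invariant factors of ∂_2 are all 1, so H_1 = 0.
  H_2: rank ker ∂_2 − rank ∂_3 = (8 − 7) − 0 = 1, and there is no ∂_3, so H_2 = Z.

H_0 ≅ Z,  H_1 = 0,  H_2 ≅ Z.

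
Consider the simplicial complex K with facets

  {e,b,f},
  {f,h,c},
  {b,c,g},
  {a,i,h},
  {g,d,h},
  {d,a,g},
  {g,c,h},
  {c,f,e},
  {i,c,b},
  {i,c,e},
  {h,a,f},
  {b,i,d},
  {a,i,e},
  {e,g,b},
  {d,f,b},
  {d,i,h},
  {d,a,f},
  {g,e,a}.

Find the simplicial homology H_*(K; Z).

We work with the vertex ordering a < b < c < d < e < f < g < h < i. The simplices of K, each written with vertices in increasing order, are:

  0-simplices (9): a, b, c, d, e, f, g, h, i
  1-simplices (27): ad, ae, af, ag, ah, ai, bc, bd, be, bf, bg, bi, ce, cf, cg, ch, ci, df, dg, dh, di, ef, eg, ei, fh, gh, hi
  2-simplices (18): adf, adg, aeg, aei, afh, ahi, bcg, bci, bdf, bdi, bef, beg, cef, cei, cfh, cgh, dgh, dhi

so the chain groups are C_0 ≅ Z^9, C_1 ≅ Z^27, C_2 ≅ Z^18.

The boundary map ∂_1: C_1 → C_0 is given by ∂[p,q] = [q] − [p]. For instance
  ∂hi = i − h.
This gives a 9×27 integer matrix of rank 8; reducing to Smith normal form yields diagonal entries (1,1,1,1,1,1,1,1).

The boundary map ∂_2: C_2 → C_1 acts by ∂[p,q,r] = [q,r] − [p,r] + [p,q]. For instance
  ∂bef = ef − bf + be,
  ∂cgh = gh − ch + cg.
As a 27×18 matrix over Z this has rank 18, with invariant factors (1,1,1,1,1,1,1,1,1,1,1,1,1,1,1,1,1,2).

Now H_k = ker ∂_k / im ∂_{k+1}, so:

  H_0: rank C_0 − rank ∂_1 = 9 − 8 = 1, and the invariant factors of ∂_1 are all 1, so H_0 ≅ Z.
  H_1: rank ker ∂_1 − rank ∂_2 = (27 − 8) − 18 = 1, and ∂_2 has invariant factor 2 > 1, so H_1 ≅ Z × Z/2.
  H_2: rank ker ∂_2 − rank ∂_3 = (18 − 18) − 0 = 0, and there is no ∂_3, so H_2 ≅ 0.

H_0 ≅ Z,  H_1 ≅ Z × Z/2,  H_2 = 0.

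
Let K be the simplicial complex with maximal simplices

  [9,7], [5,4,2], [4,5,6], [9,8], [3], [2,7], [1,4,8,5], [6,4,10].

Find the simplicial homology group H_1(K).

H_1 ≅ Z.

Fix the vertex order 1 < 2 < 3 < 4 < 5 < 6 < 7 < 8 < 9 < 10 and write every simplex with vertices in increasing order. Then dim K = 3 and the simplices of K are:

  0-simplices (10): [1], [2], [3], [4], [5], [6], [7], [8], [9], [10]
  1-simplices (15): [1,4], [1,5], [1,8], [2,4], [2,5], [2,7], [4,5], [4,6], [4,8], [4,10], [5,6], [5,8], [6,10], [7,9], [8,9]
  2-simplices (7): [1,4,5], [1,4,8], [1,5,8], [2,4,5], [4,5,6], [4,5,8], [4,6,10]
  3-simplices (1): [1,4,5,8]

so the chain groups are C_0 ≅ Z^10, C_1 ≅ Z^15, C_2 ≅ Z^7, C_3 ≅ Z^1.

Boundary ∂_1: C_1 → C_0 is given by ∂[p,q] = [q] − [p]. For instance
  ∂[4,8] = [8] − [4].
This gives a 10×15 integer matrix of rank 8; reducing to Smith normal form yields diagonal entries (1,1,1,1,1,1,1,1).

Boundary ∂_2: C_2 → C_1 sends each 2-simplex [p,q,r] to [q,r] − [p,r] + [p,q]. For instance
  ∂[4,6,10] = [6,10] − [4,10] + [4,6],
  ∂[2,4,5] = [4,5] − [2,5] + [2,4].
This gives a 15×7 integer matrix of rank 6; reducing to Smith normal form yields diagonal entries (1,1,1,1,1,1).

∂_3: C_3 → C_2 sends each 3-simplex σ to the alternating sum Σ_i (−1)^i (σ with its i-th vertex removed). For instance
  ∂[1,4,5,8] = [4,5,8] − [1,5,8] + [1,4,8] − [1,4,5].
As a 7×1 matrix over Z this has rank 1, with invariant factors (1).

Now H_k = ker ∂_k / im ∂_{k+1}, so:

  H_1: rank ker ∂_1 − rank ∂_2 = (15 − 8) − 6 = 1, and the invariant factors of ∂_2 are all 1, so H_1 ≅ Z.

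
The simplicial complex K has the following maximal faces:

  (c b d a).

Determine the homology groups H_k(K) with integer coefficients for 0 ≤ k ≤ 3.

H_0 = Z,  H_1 = 0,  H_2 = 0,  H_3 = 0.

We work with the vertex ordering a < b < c < d. The simplices of K, each written with vertices in increasing order, are:

  0-simplices (4): a, b, c, d
  1-simplices (6): ab, ac, ad, bc, bd, cd
  2-simplices (4): abc, abd, acd, bcd
  3-simplices (1): abcd

giving chain groups C_0 ≅ Z^4, C_1 ≅ Z^6, C_2 ≅ Z^4, C_3 ≅ Z^1.

∂_1: C_1 → C_0 maps an edge to its endpoints' difference, ∂[p,q] = q − p. For instance
  ∂bc = c − b.
This gives a 4×6 integer matrix of rank 3; reducing to Smith normal form yields diagonal entries (1,1,1).

∂_2: C_2 → C_1 acts by ∂[p,q,r] = [q,r] − [p,r] + [p,q]. For instance
  ∂abd = bd − ad + ab,
  ∂bcd = cd − bd + bc.
This gives a 6×4 integer matrix of rank 3; reducing to Smith normal form yields diagonal entries (1,1,1).

The boundary map ∂_3: C_3 → C_2 sends each 3-simplex σ to the alternating sum Σ_i (−1)^i (σ with its i-th vertex removed). For instance
  ∂abcd = bcd − acd + abd − abc.
This gives a 4×1 integer matrix of rank 1; reducing to Smith normal form yields diagonal entries (1).

Computing H_k = (kernel of ∂_k) / (image of ∂_{k+1}):

  H_0: rank C_0 − rank ∂_1 = 4 − 3 = 1, and the invariant factors of ∂_1 are all 1, so H_0 = Z.
  H_1: rank ker ∂_1 − rank ∂_2 = (6 − 3) − 3 = 0, and the invariant factors of ∂_2 are all 1, so H_1 = 0.
  H_2: rank ker ∂_2 − rank ∂_3 = (4 − 3) − 1 = 0, and the invariant factors of ∂_3 are all 1, so H_2 = 0.
  H_3: rank ker ∂_3 − rank ∂_4 = (1 − 1) − 0 = 0, and there is no ∂_4, so H_3 = 0.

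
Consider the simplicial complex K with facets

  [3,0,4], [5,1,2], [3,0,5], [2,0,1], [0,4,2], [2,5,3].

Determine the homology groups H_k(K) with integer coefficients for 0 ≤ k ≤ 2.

We work with the vertex ordering 0 < 1 < 2 < 3 < 4 < 5. The simplices of K, each written with vertices in increasing order, are:

  0-simplices (6): [0], [1], [2], [3], [4], [5]
  1-simplices (12): [0,1], [0,2], [0,3], [0,4], [0,5], [1,2], [1,5], [2,3], [2,4], [2,5], [3,4], [3,5]
  2-simplices (6): [0,1,2], [0,2,4], [0,3,4], [0,3,5], [1,2,5], [2,3,5]

so the chain groups are C_0 ≅ Z^6, C_1 ≅ Z^12, C_2 ≅ Z^6.

The boundary map ∂_1: C_1 → C_0 sends each edge [p,q] (with p < q) to q − p.
As a 6×12 matrix over Z this has rank 5, with invariant factors (1,1,1,1,1).

Boundary ∂_2: C_2 → C_1 maps a triangle to the signed sum of its edges. For instance
  ∂[0,1,2] = [1,2] − [0,2] + [0,1],
  ∂[0,3,5] = [3,5] − [0,5] + [0,3].
This gives a 12×6 integer matrix of rank 6; reducing to Smith normal form yields diagonal entries (1,1,1,1,1,1).

Now H_k = ker ∂_k / im ∂_{k+1}, so:

  H_0: rank C_0 − rank ∂_1 = 6 − 5 = 1, and the invariant factors of ∂_1 are all 1, so H_0 = Z.
  H_1: rank ker ∂_1 − rank ∂_2 = (12 − 5) − 6 = 1, and the invariant factors of ∂_2 are all 1, so H_1 = Z.
  H_2: rank ker ∂_2 − rank ∂_3 = (6 − 6) − 0 = 0, and there is no ∂_3, so H_2 = 0.

(K is a triangulation of the cylinder S^1 x I.)

H_0 ≅ Z,  H_1 ≅ Z,  H_2 = 0.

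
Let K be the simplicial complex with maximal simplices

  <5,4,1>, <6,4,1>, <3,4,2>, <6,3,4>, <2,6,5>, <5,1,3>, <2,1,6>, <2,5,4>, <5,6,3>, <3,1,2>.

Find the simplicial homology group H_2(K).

We work with the vertex ordering 1 < 2 < 3 < 4 < 5 < 6. The simplices of K, each written with vertices in increasing order, are:

  0-simplices (6): [1], [2], [3], [4], [5], [6]
  1-simplices (15): [1,2], [1,3], [1,4], [1,5], [1,6], [2,3], [2,4], [2,5], [2,6], [3,4], [3,5], [3,6], [4,5], [4,6], [5,6]
  2-simplices (10): [1,2,3], [1,2,6], [1,3,5], [1,4,5], [1,4,6], [2,3,4], [2,4,5], [2,5,6], [3,4,6], [3,5,6]

Hence C_0 ≅ Z^6, C_1 ≅ Z^15, C_2 ≅ Z^10.

Boundary ∂_1: C_1 → C_0 sends each edge [p,q] (with p < q) to q − p. For instance
  ∂[4,6] = [6] − [4].
This gives a 6×15 integer matrix of rank 5; reducing to Smith normal form yields diagonal entries (1,1,1,1,1).

The boundary map ∂_2: C_2 → C_1 sends each 2-simplex [p,q,r] to [q,r] − [p,r] + [p,q]. For instance
  ∂[1,2,6] = [2,6] − [1,6] + [1,2],
  ∂[3,5,6] = [5,6] − [3,6] + [3,5].
This gives a 15×10 integer matrix of rank 10; reducing to Smith normal form yields diagonal entries (1,1,1,1,1,1,1,1,1,2).

Now H_k = ker ∂_k / im ∂_{k+1}, so:

  H_2: rank ker ∂_2 − rank ∂_3 = (10 − 10) − 0 = 0, and there is no ∂_3, so H_2 ≅ 0.

(K is a triangulation of the real projective plane RP^2.)

H_2 ≅ 0.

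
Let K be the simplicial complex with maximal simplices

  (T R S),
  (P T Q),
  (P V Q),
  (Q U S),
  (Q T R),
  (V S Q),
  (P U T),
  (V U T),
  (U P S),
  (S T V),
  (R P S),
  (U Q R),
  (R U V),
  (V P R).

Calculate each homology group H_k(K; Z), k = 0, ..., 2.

We work with the vertex ordering P < Q < R < S < T < U < V. The simplices of K, each written with vertices in increasing order, are:

  0-simplices (7): P, Q, R, S, T, U, V
  1-simplices (21): PQ, PR, PS, PT, PU, PV, QR, QS, QT, QU, QV, RS, RT, RU, RV, ST, SU, SV, TU, TV, UV
  2-simplices (14): PQT, PQV, PRS, PRV, PSU, PTU, QRT, QRU, QSU, QSV, RST, RUV, STV, TUV

Hence C_0 ≅ Z^7, C_1 ≅ Z^21, C_2 ≅ Z^14.

∂_1: C_1 → C_0 maps an edge to its endpoints' difference, ∂[p,q] = q − p.
This gives a 7×21 integer matrix of rank 6; reducing to Smith normal form yields diagonal entries (1,1,1,1,1,1).

∂_2: C_2 → C_1 acts by ∂[p,q,r] = [q,r] − [p,r] + [p,q]. For instance
  ∂TUV = UV − TV + TU,
  ∂RST = ST − RT + RS.
The resulting 21×14 matrix has rank 13, and its Smith normal form has invariant factors (1,1,1,1,1,1,1,1,1,1,1,1,1).

Now H_k = ker ∂_k / im ∂_{k+1}, so:

  H_0: rank C_0 − rank ∂_1 = 7 − 6 = 1, and the invariant factors of ∂_1 are all 1, so H_0 ≅ Z.
  H_1: rank ker ∂_1 − rank ∂_2 = (21 − 6) − 13 = 2, and the invariant factors of ∂_2 are all 1, so H_1 ≅ Z^2.
  H_2: rank ker ∂_2 − rank ∂_3 = (14 − 13) − 0 = 1, and there is no ∂_3, so H_2 ≅ Z.

As a check, the Euler characteristic is 7 − 21 + 14 = 0, which agrees with 1 − 2 + 1 = 0.

H_0 ≅ Z,  H_1 ≅ Z^2,  H_2 ≅ Z.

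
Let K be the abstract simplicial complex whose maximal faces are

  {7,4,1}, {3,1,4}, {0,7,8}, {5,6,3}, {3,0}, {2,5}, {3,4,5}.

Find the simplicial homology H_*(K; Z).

H_0 ≅ Z,  H_1 ≅ Z,  H_2 = 0.

Order the vertices as 0 < 1 < 2 < 3 < 4 < 5 < 6 < 7 < 8. Listing each simplex with vertices in this order, K has dimension 2 with simplices:

  0-simplices (9): [0], [1], [2], [3], [4], [5], [6], [7], [8]
  1-simplices (14): [0,3], [0,7], [0,8], [1,3], [1,4], [1,7], [2,5], [3,4], [3,5], [3,6], [4,5], [4,7], [5,6], [7,8]
  2-simplices (5): [0,7,8], [1,3,4], [1,4,7], [3,4,5], [3,5,6]

giving chain groups C_0 ≅ Z^9, C_1 ≅ Z^14, C_2 ≅ Z^5.

Boundary ∂_1: C_1 → C_0 is given by ∂[p,q] = [q] − [p]. For instance
  ∂[3,4] = [4] − [3].
The resulting 9×14 matrix has rank 8, and its Smith normal form has invariant factors (1,1,1,1,1,1,1,1).

The boundary map ∂_2: C_2 → C_1 sends each 2-simplex [p,q,r] to [q,r] − [p,r] + [p,q]. For instance
  ∂[1,3,4] = [3,4] − [1,4] + [1,3],
  ∂[0,7,8] = [7,8] − [0,8] + [0,7].
The 14×5 boundary matrix has rank 5 and Smith normal form diag(1,1,1,1,1).

From H_k ≅ ker(∂_k) / im(∂_{k+1}) we obtain:

  H_0: rank C_0 − rank ∂_1 = 9 − 8 = 1, and the invariant factors of ∂_1 are all 1, so H_0 ≅ Z.
  H_1: rank ker ∂_1 − rank ∂_2 = (14 − 8) − 5 = 1, and the invariant factors of ∂_2 are all 1, so H_1 ≅ Z.
  H_2: rank ker ∂_2 − rank ∂_3 = (5 − 5) − 0 = 0, and there is no ∂_3, so H_2 ≅ 0.

As a check, the Euler characteristic is 9 − 14 + 5 = 0, which agrees with 1 − 1 + 0 = 0.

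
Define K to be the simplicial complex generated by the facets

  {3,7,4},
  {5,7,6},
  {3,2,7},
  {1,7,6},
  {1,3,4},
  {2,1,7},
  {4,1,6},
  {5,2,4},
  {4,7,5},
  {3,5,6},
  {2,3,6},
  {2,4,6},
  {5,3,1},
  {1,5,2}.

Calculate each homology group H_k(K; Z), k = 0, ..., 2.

We work with the vertex ordering 1 < 2 < 3 < 4 < 5 < 6 < 7. The simplices of K, each written with vertices in increasing order, are:

  0-simplices (7): [1], [2], [3], [4], [5], [6], [7]
  1-simplices (21): [1,2], [1,3], [1,4], [1,5], [1,6], [1,7], [2,3], [2,4], [2,5], [2,6], [2,7], [3,4], [3,5], [3,6], [3,7], [4,5], [4,6], [4,7], [5,6], [5,7], [6,7]
  2-simplices (14): [1,2,5], [1,2,7], [1,3,4], [1,3,5], [1,4,6], [1,6,7], [2,3,6], [2,3,7], [2,4,5], [2,4,6], [3,4,7], [3,5,6], [4,5,7], [5,6,7]

so the chain groups are C_0 ≅ Z^7, C_1 ≅ Z^21, C_2 ≅ Z^14.

The boundary map ∂_1: C_1 → C_0 maps an edge to its endpoints' difference, ∂[p,q] = q − p.
The resulting 7×21 matrix has rank 6, and its Smith normal form has invariant factors (1,1,1,1,1,1).

∂_2: C_2 → C_1 maps a triangle to the signed sum of its edges. For instance
  ∂[2,3,6] = [3,6] − [2,6] + [2,3],
  ∂[3,5,6] = [5,6] − [3,6] + [3,5].
The 21×14 boundary matrix has rank 13 and Smith normal form diag(1,1,1,1,1,1,1,1,1,1,1,1,1).

Now H_k = ker ∂_k / im ∂_{k+1}, so:

  H_0: rank C_0 − rank ∂_1 = 7 − 6 = 1, and the invariant factors of ∂_1 are all 1, so H_0 = Z.
  H_1: rank ker ∂_1 − rank ∂_2 = (21 − 6) − 13 = 2, and the invariant factors of ∂_2 are all 1, so H_1 = Z^2.
  H_2: rank ker ∂_2 − rank ∂_3 = (14 − 13) − 0 = 1, and there is no ∂_3, so H_2 = Z.

(K is a triangulation of the torus T^2.)

H_0 = Z,  H_1 = Z^2,  H_2 = Z.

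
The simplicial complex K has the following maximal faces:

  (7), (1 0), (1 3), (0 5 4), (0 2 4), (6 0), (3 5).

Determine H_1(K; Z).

H_1 ≅ Z.

Take the total order 0 < 1 < 2 < 3 < 4 < 5 < 6 < 7 on the vertex set. Then K (dimension 2) consists of the simplices:

  0-simplices (8): [0], [1], [2], [3], [4], [5], [6], [7]
  1-simplices (9): [0,1], [0,2], [0,4], [0,5], [0,6], [1,3], [2,4], [3,5], [4,5]
  2-simplices (2): [0,2,4], [0,4,5]

Hence C_0 ≅ Z^8, C_1 ≅ Z^9, C_2 ≅ Z^2.

Boundary ∂_1: C_1 → C_0 sends each edge [p,q] (with p < q) to q − p. For instance
  ∂[0,1] = [1] − [0].
The 8×9 boundary matrix has rank 6 and Smith normal form diag(1,1,1,1,1,1).

Boundary ∂_2: C_2 → C_1 maps a triangle to the signed sum of its edges. For instance
  ∂[0,2,4] = [2,4] − [0,4] + [0,2],
  ∂[0,4,5] = [4,5] − [0,5] + [0,4].
The resulting 9×2 matrix has rank 2, and its Smith normal form has invariant factors (1,1).

Computing H_k = (kernel of ∂_k) / (image of ∂_{k+1}):

  H_1: rank ker ∂_1 − rank ∂_2 = (9 − 6) − 2 = 1, and the invariant factors of ∂_2 are all 1, so H_1 = Z.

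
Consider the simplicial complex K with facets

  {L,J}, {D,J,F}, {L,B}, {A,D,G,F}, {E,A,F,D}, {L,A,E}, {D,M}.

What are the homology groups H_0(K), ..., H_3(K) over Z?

Order the vertices as A < B < D < E < F < G < J < L < M. Listing each simplex with vertices in this order, K has dimension 3 with simplices:

  0-simplices (9): A, B, D, E, F, G, J, L, M
  1-simplices (16): AD, AE, AF, AG, AL, BL, DE, DF, DG, DJ, DM, EF, EL, FG, FJ, JL
  2-simplices (9): ADE, ADF, ADG, AEF, AEL, AFG, DEF, DFG, DFJ
  3-simplices (2): ADEF, ADFG

giving chain groups C_0 ≅ Z^9, C_1 ≅ Z^16, C_2 ≅ Z^9, C_3 ≅ Z^2.

Boundary ∂_1: C_1 → C_0 sends each edge [p,q] (with p < q) to q − p. For instance
  ∂AG = G − A.
The resulting 9×16 matrix has rank 8, and its Smith normal form has invariant factors (1,1,1,1,1,1,1,1).

The boundary map ∂_2: C_2 → C_1 acts by ∂[p,q,r] = [q,r] − [p,r] + [p,q]. For instance
  ∂AEL = EL − AL + AE,
  ∂DFG = FG − DG + DF.
The 16×9 boundary matrix has rank 7 and Smith normal form diag(1,1,1,1,1,1,1).

Boundary ∂_3: C_3 → C_2 sends each 3-simplex σ to the alternating sum Σ_i (−1)^i (σ with its i-th vertex removed). For instance
  ∂ADEF = DEF − AEF + ADF − ADE,
  ∂ADFG = DFG − AFG + ADG − ADF.
As a 9×2 matrix over Z this has rank 2, with invariant factors (1,1).

Computing H_k = (kernel of ∂_k) / (image of ∂_{k+1}):

  H_0: rank C_0 − rank ∂_1 = 9 − 8 = 1, and the invariant factors of ∂_1 are all 1, so H_0 ≅ Z.
  H_1: rank ker ∂_1 − rank ∂_2 = (16 − 8) − 7 = 1, and the invariant factors of ∂_2 are all 1, so H_1 ≅ Z.
  H_2: rank ker ∂_2 − rank ∂_3 = (9 − 7) − 2 = 0, and the invariant factors of ∂_3 are all 1, so H_2 ≅ 0.
  H_3: rank ker ∂_3 − rank ∂_4 = (2 − 2) − 0 = 0, and there is no ∂_4, so H_3 ≅ 0.

As a check, the Euler characteristic is 9 − 16 + 9 − 2 = 0, which agrees with 1 − 1 + 0 − 0 = 0.

H_0 = Z,  H_1 = Z,  H_2 = 0,  H_3 = 0.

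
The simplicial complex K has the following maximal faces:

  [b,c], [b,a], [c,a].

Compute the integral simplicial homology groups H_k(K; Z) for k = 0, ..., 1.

K has 3 vertices, 3 edges.
rank ∂_0 = 0, rank ∂_1 = 2 ⇒ b_0 = 3 − 0 − 2 = 1; all invariant factors of ∂_1 are 1 so no torsion. So H_0 = Z.
rank ∂_1 = 2, rank ∂_2 = 0 ⇒ b_1 = 3 − 2 − 0 = 1. So H_1 = Z.

H_0 = Z,  H_1 = Z.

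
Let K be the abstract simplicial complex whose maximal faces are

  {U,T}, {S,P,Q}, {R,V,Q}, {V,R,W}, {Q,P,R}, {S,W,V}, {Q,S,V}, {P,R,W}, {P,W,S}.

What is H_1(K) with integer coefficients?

Take the total order P < Q < R < S < T < U < V < W on the vertex set. Then K (dimension 2) consists of the simplices:

  0-simplices (8): P, Q, R, S, T, U, V, W
  1-simplices (13): PQ, PR, PS, PW, QR, QS, QV, RV, RW, SV, SW, TU, VW
  2-simplices (8): PQR, PQS, PRW, PSW, QRV, QSV, RVW, SVW

so the chain groups are C_0 ≅ Z^8, C_1 ≅ Z^13, C_2 ≅ Z^8.

The boundary map ∂_1: C_1 → C_0 sends each edge [p,q] (with p < q) to q − p.
This gives a 8×13 integer matrix of rank 6; reducing to Smith normal form yields diagonal entries (1,1,1,1,1,1).

∂_2: C_2 → C_1 sends each 2-simplex [p,q,r] to [q,r] − [p,r] + [p,q]. For instance
  ∂QRV = RV − QV + QR,
  ∂PSW = SW − PW + PS.
This gives a 13×8 integer matrix of rank 7; reducing to Smith normal form yields diagonal entries (1,1,1,1,1,1,1).

Computing H_k = (kernel of ∂_k) / (image of ∂_{k+1}):

  H_1: rank ker ∂_1 − rank ∂_2 = (13 − 6) − 7 = 0, and the invariant factors of ∂_2 are all 1, so H_1 = 0.

H_1 ≅ 0.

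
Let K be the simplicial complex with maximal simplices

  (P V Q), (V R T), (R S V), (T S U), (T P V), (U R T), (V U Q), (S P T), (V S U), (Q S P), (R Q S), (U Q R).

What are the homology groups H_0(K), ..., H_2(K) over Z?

Order the vertices as P < Q < R < S < T < U < V. Listing each simplex with vertices in this order, K has dimension 2 with simplices:

  0-simplices (7): P, Q, R, S, T, U, V
  1-simplices (18): PQ, PS, PT, PV, QR, QS, QU, QV, RS, RT, RU, RV, ST, SU, SV, TU, TV, UV
  2-simplices (12): PQS, PQV, PST, PTV, QRS, QRU, QUV, RSV, RTU, RTV, STU, SUV

so the chain groups are C_0 ≅ Z^7, C_1 ≅ Z^18, C_2 ≅ Z^12.

Boundary ∂_1: C_1 → C_0 is given by ∂[p,q] = [q] − [p].
As a 7×18 matrix over Z this has rank 6, with invariant factors (1,1,1,1,1,1).

The boundary map ∂_2: C_2 → C_1 sends each 2-simplex [p,q,r] to [q,r] − [p,r] + [p,q]. For instance
  ∂PQS = QS − PS + PQ,
  ∂SUV = UV − SV + SU.
This gives a 18×12 integer matrix of rank 12; reducing to Smith normal form yields diagonal entries (1,1,1,1,1,1,1,1,1,1,1,2).

Reading off H_k = ker ∂_k / im ∂_{k+1}:

  H_0: rank C_0 − rank ∂_1 = 7 − 6 = 1, and the invariant factors of ∂_1 are all 1, so H_0 ≅ Z.
  H_1: rank ker ∂_1 − rank ∂_2 = (18 − 6) − 12 = 0, and ∂_2 has invariant factor 2 > 1, so H_1 ≅ Z/2.
  H_2: rank ker ∂_2 − rank ∂_3 = (12 − 12) − 0 = 0, and there is no ∂_3, so H_2 ≅ 0.

(K is a triangulation of the real projective plane RP^2.)

H_0 = Z,  H_1 = Z/2,  H_2 = 0.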